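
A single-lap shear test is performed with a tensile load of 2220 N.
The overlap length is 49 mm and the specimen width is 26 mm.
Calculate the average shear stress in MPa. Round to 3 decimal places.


Shear stress = F / (overlap * width)
= 2220 / (49 * 26)
= 2220 / 1274
= 1.743 MPa

1.743


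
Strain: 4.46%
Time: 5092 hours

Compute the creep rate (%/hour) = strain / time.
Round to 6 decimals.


Creep rate = 4.46 / 5092
= 0.000876 %/h

0.000876


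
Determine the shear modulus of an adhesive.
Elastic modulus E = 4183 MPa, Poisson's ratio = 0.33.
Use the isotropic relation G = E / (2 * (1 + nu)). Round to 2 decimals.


G = 4183 / (2*(1+0.33)) = 4183 / 2.66
= 1572.56 MPa

1572.56


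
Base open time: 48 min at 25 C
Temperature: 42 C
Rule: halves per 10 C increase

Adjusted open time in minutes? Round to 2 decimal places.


Acceleration = 2^((42-25)/10) = 3.2490
Open time = 48 / 3.2490 = 14.77 min

14.77


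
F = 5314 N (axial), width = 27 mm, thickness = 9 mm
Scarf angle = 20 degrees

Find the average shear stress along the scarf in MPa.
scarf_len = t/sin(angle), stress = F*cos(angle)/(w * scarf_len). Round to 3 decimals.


scarf_len = 9/sin(20 deg) = 26.3142
cos(20 deg) = 0.939693
stress = 5314*0.939693/(27*26.3142) = 7.028 MPa

7.028


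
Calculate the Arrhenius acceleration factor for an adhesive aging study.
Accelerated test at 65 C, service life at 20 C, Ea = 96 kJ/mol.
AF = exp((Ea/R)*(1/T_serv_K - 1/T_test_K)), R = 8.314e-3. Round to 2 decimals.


T_test = 338.15 K, T_serv = 293.15 K
Ea/R = 96 / 0.008314 = 11546.79
AF = exp(11546.79 * (1/293.15 - 1/338.15))
= 189.00

189.00


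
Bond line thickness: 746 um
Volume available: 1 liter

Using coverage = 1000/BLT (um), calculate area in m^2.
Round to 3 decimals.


1 L = 1e6 mm^3, thickness = 746 um = 0.746 mm
Area = 1e6 / 0.746 mm^2 = (1e6 / 0.746) / 1e6 m^2 = 1000 / 746 m^2
= 1.340 m^2

1.340


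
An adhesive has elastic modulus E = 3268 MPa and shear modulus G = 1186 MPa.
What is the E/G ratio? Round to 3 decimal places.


E/G = 3268 / 1186 = 2.755

2.755


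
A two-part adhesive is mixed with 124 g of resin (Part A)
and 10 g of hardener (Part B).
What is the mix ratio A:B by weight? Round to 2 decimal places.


Mix ratio = mass_A / mass_B
= 124 / 10
= 12.40

12.40


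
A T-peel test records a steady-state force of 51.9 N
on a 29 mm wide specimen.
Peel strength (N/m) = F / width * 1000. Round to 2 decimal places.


Peel strength = 51.9 / 29 * 1000
= 1789.66 N/m

1789.66


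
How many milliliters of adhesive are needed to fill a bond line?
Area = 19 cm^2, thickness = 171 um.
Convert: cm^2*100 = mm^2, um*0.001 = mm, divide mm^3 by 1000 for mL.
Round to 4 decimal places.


= (19 * 100) * (171 * 0.001) / 1000
= 0.3249 mL

0.3249


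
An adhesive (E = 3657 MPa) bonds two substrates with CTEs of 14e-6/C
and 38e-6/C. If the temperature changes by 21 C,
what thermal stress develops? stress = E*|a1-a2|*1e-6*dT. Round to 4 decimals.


Stress = 3657 * |14 - 38| * 1e-6 * 21
= 1.8431 MPa

1.8431


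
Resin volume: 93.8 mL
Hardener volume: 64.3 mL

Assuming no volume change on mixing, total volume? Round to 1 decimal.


V_total = 93.8 + 64.3 = 158.1 mL

158.1


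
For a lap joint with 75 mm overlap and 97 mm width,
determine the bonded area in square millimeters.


Area = 75 * 97 = 7275 mm^2

7275


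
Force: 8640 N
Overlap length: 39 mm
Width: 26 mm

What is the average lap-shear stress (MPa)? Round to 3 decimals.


Average shear stress = F / (overlap * width)
= 8640 / (39 * 26)
= 8.521 MPa

8.521


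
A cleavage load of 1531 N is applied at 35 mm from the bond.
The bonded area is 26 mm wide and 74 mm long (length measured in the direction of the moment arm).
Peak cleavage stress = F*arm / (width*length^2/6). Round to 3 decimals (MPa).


Moment = 1531 * 35 = 53585 N*mm
Section modulus = 26 * 5476 / 6 = 142376 / 6 mm^3
Stress = 53585 / (142376 / 6) = 321510 / 142376
= 2.258 MPa

2.258


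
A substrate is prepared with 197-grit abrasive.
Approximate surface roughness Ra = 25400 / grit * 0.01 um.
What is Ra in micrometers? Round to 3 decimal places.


Ra = 25400 / 197 * 0.01 = 1.289 um

1.289


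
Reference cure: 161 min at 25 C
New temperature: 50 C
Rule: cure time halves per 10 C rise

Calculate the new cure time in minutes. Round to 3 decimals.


factor = 2^((50-25)/10) = 5.6569
t_new = 161 / 5.6569 = 28.461 min

28.461


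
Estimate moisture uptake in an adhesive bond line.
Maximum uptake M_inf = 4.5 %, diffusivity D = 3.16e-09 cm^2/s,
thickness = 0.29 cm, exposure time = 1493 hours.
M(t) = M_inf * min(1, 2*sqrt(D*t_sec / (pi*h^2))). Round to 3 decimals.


Convert time: 1493 h = 5374800 s
ratio = min(1, 2*sqrt(3.16e-09*5374800/(pi*0.29^2)))
= 0.507086
M(t) = 4.5 * 0.507086 = 2.282%

2.282


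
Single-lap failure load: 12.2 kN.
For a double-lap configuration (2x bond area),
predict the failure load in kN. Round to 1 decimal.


Failure load = 12.2 * 2 = 24.4 kN

24.4


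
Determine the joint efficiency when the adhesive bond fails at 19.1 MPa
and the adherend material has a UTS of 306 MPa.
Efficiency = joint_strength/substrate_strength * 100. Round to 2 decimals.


Joint efficiency = 19.1 / 306 * 100
= 6.24%

6.24


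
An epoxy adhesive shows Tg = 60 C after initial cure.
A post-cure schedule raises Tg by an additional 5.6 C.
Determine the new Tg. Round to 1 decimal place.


New Tg = 60 + 5.6
= 65.6 C

65.6


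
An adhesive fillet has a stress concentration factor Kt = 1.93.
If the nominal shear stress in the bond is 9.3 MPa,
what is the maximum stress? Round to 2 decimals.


Max stress = 9.3 * 1.93 = 17.95 MPa

17.95


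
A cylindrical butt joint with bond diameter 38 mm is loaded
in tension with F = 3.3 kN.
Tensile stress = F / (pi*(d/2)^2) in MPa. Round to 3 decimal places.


Area = pi * (38/2)^2 = 1134.1149 mm^2
Stress = 3.3*1000 / 1134.1149
= 2.910 MPa

2.910


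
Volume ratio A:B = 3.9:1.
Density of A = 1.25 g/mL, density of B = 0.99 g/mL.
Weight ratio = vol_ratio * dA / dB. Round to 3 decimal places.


Wt ratio = 3.9 * 1.25 / 0.99
= 4.924

4.924


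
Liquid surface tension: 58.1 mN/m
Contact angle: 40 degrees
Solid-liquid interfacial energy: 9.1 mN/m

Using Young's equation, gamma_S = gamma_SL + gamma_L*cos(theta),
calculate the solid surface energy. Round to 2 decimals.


gamma_S = 9.1 + 58.1 * cos(40)
= 53.61 mN/m

53.61


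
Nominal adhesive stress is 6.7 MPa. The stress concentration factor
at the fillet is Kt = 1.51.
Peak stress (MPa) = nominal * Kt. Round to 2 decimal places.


Peak = 6.7 * 1.51 = 10.12 MPa

10.12


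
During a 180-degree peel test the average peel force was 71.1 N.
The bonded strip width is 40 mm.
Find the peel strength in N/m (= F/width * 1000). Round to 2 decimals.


Peel strength = F/width * 1000
= 71.1 / 40 * 1000
= 1777.50 N/m

1777.50


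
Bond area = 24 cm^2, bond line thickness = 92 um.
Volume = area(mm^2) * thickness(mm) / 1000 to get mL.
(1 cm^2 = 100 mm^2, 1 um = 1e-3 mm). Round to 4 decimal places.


area_mm2 = 24 * 100 = 2400
blt_mm = 92 * 1e-3 = 0.092
vol_mm3 = 2400 * 0.092 = 220.8
vol_mL = 220.8 / 1000 = 0.2208 mL

0.2208


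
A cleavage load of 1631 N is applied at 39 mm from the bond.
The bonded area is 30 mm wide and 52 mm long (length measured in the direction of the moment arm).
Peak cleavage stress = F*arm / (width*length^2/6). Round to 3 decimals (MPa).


Moment = 1631 * 39 = 63609 N*mm
Section modulus = 30 * 2704 / 6 = 81120 / 6 mm^3
Stress = 63609 / (81120 / 6) = 381654 / 81120
= 4.705 MPa

4.705


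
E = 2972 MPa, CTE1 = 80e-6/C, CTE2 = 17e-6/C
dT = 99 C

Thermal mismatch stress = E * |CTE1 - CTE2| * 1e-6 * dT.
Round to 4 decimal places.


= 2972 * 63e-6 * 99
= 18.5364 MPa

18.5364


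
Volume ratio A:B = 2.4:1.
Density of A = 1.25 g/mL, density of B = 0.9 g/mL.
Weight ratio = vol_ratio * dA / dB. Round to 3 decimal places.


Wt ratio = 2.4 * 1.25 / 0.9
= 3.333

3.333


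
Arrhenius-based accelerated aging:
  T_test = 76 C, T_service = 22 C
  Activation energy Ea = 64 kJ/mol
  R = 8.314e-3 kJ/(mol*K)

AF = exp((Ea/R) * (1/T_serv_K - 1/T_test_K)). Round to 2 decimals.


T_test_K = 349.15, T_serv_K = 295.15
AF = exp((64/8.314e-3) * (1/295.15 - 1/349.15))
= 56.47

56.47


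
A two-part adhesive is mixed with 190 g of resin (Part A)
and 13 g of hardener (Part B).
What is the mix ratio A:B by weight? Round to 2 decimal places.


Mix ratio = mass_A / mass_B
= 190 / 13
= 14.62

14.62


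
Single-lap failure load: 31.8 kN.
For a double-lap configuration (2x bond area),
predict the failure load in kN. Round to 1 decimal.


Failure load = 31.8 * 2 = 63.6 kN

63.6


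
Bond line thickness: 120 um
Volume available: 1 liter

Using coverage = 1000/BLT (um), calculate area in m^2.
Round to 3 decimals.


1 L = 1e6 mm^3, thickness = 120 um = 0.12 mm
Area = 1e6 / 0.12 mm^2 = (1e6 / 0.12) / 1e6 m^2 = 1000 / 120 m^2
= 8.333 m^2

8.333


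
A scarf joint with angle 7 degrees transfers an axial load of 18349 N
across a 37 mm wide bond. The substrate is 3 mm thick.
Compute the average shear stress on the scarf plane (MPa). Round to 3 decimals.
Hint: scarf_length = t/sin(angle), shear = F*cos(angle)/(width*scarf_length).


scarf_length = 3 / sin(7 deg) = 24.6165 mm
cos(7 deg) = 0.992546
shear stress = 18349 * 0.992546 / (37 * 24.6165)
= 19.996 MPa

19.996


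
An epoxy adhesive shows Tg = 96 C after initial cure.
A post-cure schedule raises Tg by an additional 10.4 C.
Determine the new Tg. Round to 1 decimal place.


New Tg = 96 + 10.4
= 106.4 C

106.4


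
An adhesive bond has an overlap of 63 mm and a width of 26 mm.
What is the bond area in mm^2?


Bond area = overlap * width
= 63 * 26
= 1638 mm^2

1638


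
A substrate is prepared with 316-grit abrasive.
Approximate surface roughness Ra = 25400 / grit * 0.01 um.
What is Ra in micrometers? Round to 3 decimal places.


Ra = 25400 / 316 * 0.01 = 0.804 um

0.804


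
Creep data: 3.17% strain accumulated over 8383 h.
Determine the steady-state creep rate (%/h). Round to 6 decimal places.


Rate = 3.17 / 8383 = 0.000378 %/h

0.000378


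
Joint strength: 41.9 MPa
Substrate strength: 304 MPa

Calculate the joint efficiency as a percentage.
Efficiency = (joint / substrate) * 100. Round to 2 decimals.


Efficiency = (41.9 / 304) * 100 = 13.78%

13.78


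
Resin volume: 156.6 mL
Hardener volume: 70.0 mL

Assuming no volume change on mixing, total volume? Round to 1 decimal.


V_total = 156.6 + 70.0 = 226.6 mL

226.6


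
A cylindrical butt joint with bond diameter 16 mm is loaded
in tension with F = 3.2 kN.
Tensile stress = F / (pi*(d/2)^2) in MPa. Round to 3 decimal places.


Area = pi * (16/2)^2 = 201.0619 mm^2
Stress = 3.2*1000 / 201.0619
= 15.915 MPa

15.915


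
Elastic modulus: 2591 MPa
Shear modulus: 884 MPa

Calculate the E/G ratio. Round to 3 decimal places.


E / G = 2591 / 884 = 2.931

2.931


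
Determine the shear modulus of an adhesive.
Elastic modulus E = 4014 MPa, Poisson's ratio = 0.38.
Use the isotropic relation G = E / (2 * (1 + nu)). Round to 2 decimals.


G = 4014 / (2*(1+0.38)) = 4014 / 2.76
= 1454.35 MPa

1454.35


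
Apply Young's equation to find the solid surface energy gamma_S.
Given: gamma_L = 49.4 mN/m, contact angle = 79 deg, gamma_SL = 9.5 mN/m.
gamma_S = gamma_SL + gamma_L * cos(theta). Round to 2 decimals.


theta_rad = 79 * pi/180 = 1.378810
gamma_S = 9.5 + 49.4 * cos(1.378810)
= 18.93 mN/m

18.93


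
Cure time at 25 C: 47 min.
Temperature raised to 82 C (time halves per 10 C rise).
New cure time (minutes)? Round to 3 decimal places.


Acceleration factor = 2^(57/10) = 51.9842
New time = 47 / 51.9842 = 0.904 min

0.904


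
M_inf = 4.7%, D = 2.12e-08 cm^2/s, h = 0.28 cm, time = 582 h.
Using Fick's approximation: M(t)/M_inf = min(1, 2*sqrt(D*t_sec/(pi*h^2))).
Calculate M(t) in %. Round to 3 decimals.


t = 2095200 s
ratio = min(1, 2*sqrt(2.12e-08*2095200/(pi*0.0784)))
= 0.849332
M(t) = 4.7 * 0.849332 = 3.992%

3.992


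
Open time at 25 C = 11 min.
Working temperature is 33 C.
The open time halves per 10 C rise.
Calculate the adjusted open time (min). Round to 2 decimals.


factor = 2^((33 - 25) / 10) = 1.7411
ot = 11 / 1.7411 = 6.32 min

6.32


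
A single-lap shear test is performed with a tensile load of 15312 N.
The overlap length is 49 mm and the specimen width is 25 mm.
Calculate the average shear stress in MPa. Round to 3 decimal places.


Shear stress = F / (overlap * width)
= 15312 / (49 * 25)
= 15312 / 1225
= 12.500 MPa

12.500


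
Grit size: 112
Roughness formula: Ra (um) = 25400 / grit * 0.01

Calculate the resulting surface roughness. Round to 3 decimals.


Ra = 25400 / 112 * 0.01
= 2.268 um

2.268


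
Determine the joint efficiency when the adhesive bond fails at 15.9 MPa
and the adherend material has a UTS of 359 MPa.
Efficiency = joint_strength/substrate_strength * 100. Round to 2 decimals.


Joint efficiency = 15.9 / 359 * 100
= 4.43%

4.43


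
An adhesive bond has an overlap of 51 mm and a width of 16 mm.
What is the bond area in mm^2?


Bond area = overlap * width
= 51 * 16
= 816 mm^2

816


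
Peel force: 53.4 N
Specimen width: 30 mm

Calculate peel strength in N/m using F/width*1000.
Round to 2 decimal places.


Peel strength = 53.4 / 30 * 1000 = 1780.00 N/m

1780.00


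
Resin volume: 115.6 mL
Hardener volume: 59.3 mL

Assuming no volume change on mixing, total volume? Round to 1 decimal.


V_total = 115.6 + 59.3 = 174.9 mL

174.9


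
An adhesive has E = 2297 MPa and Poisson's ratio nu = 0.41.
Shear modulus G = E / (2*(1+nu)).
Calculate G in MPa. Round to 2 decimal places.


G = 2297 / (2*(1+0.41))
= 2297 / 2.82
= 814.54 MPa

814.54


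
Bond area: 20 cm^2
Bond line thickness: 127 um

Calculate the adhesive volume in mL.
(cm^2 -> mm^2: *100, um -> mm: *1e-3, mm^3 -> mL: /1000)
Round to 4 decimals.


V = 20*100 * 127*1e-3 / 1000
= 0.2540 mL

0.2540


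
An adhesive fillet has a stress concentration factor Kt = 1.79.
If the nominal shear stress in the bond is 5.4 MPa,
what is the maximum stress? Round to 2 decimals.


Max stress = 5.4 * 1.79 = 9.67 MPa

9.67


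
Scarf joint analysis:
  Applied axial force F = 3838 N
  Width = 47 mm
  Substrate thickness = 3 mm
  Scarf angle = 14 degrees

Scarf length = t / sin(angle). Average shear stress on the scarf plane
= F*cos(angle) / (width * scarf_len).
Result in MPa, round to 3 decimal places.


Scarf length = 3 / sin(14 deg) = 12.4007 mm
cos(14 deg) = 0.970296
Shear = 3838 * 0.970296 / (47 * 12.4007)
= 6.389 MPa

6.389


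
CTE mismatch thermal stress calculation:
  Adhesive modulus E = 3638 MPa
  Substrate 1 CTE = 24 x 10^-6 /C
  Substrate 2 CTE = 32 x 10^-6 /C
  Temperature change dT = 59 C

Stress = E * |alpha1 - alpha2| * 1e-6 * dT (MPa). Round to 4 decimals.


delta_alpha = |24 - 32| = 8 x 10^-6/C
Stress = 3638 * 8e-6 * 59
= 1.7171 MPa

1.7171


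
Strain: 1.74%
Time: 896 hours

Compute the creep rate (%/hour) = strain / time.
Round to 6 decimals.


Creep rate = 1.74 / 896
= 0.001942 %/h

0.001942


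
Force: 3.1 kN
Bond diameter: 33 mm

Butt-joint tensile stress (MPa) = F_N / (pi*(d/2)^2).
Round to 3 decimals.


F_N = 3.1 * 1000 = 3100.0 N
A = pi*(16.5)^2 = 855.2986 mm^2
stress = 3100.0 / 855.2986 = 3.624 MPa

3.624


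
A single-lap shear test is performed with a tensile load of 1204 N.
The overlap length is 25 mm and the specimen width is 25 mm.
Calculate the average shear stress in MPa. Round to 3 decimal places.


Shear stress = F / (overlap * width)
= 1204 / (25 * 25)
= 1204 / 625
= 1.926 MPa

1.926


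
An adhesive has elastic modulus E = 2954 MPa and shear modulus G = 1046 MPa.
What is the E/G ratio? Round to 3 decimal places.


E/G = 2954 / 1046 = 2.824

2.824


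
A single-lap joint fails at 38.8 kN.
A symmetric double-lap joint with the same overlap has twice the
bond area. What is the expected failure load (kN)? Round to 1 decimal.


Double-lap load = 2 * 38.8 = 77.6 kN

77.6


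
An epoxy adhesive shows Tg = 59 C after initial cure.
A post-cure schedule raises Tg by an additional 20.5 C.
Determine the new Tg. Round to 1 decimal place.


New Tg = 59 + 20.5
= 79.5 C

79.5


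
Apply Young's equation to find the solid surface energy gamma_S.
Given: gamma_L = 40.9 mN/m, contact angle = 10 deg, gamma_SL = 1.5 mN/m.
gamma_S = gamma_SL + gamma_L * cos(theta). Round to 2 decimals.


theta_rad = 10 * pi/180 = 0.174533
gamma_S = 1.5 + 40.9 * cos(0.174533)
= 41.78 mN/m

41.78


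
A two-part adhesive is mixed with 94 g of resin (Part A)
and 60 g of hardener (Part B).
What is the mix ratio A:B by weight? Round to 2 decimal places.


Mix ratio = mass_A / mass_B
= 94 / 60
= 1.57

1.57


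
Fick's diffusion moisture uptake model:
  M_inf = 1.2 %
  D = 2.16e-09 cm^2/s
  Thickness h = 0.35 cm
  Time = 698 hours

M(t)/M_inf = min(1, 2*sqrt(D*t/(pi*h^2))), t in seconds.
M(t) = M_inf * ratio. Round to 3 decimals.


t_sec = 698 * 3600 = 2512800
ratio = 2*sqrt(2.16e-09*2512800/(pi*0.35^2))
= min(1, 0.237516)
= 0.237516
M(t) = 1.2 * 0.237516 = 0.285 %

0.285


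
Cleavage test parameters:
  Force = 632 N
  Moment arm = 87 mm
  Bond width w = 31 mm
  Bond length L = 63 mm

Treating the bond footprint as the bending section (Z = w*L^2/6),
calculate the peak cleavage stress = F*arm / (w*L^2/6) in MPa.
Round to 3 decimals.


M = 632 * 87 = 54984 N*mm
Z = 31 * 63^2 / 6 = 123039 / 6 mm^3
sigma = M / Z = 6 * 54984 / 123039 = 329904 / 123039
= 2.681 MPa

2.681


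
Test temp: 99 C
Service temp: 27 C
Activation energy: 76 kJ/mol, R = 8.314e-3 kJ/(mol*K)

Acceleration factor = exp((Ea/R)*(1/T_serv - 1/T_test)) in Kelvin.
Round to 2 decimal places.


AF = exp((76/0.008314)*(1/300.15 - 1/372.15))
= 362.21

362.21


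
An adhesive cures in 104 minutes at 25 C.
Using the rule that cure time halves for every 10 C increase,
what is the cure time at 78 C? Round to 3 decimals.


Factor = 2^((78 - 25) / 10) = 39.3966
Cure time = 104 / 39.3966
= 2.640 minutes

2.640


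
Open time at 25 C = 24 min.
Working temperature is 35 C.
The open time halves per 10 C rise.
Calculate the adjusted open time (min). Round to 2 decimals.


factor = 2^((35 - 25) / 10) = 2.0000
ot = 24 / 2.0000 = 12.00 min

12.00


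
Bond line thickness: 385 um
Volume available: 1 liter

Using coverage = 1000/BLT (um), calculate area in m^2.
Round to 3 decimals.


1 L = 1e6 mm^3, thickness = 385 um = 0.385 mm
Area = 1e6 / 0.385 mm^2 = (1e6 / 0.385) / 1e6 m^2 = 1000 / 385 m^2
= 2.597 m^2

2.597


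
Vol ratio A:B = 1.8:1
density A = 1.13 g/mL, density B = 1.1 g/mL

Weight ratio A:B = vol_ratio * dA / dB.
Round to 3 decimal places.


Weight ratio = 1.8 * 1.13 / 1.1
= 1.849

1.849


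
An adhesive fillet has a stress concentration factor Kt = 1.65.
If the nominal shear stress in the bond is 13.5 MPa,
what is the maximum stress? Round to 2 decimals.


Max stress = 13.5 * 1.65 = 22.28 MPa

22.28


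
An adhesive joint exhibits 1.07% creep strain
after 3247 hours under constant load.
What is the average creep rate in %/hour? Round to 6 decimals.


Creep rate = strain / time
= 1.07 / 3247
= 0.000330 %/h

0.000330


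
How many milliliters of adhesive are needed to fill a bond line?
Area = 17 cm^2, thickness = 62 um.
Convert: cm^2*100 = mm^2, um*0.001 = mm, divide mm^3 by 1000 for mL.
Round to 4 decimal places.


= (17 * 100) * (62 * 0.001) / 1000
= 0.1054 mL

0.1054


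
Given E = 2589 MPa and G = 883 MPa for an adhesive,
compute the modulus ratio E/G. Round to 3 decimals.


E/G ratio = 2589 / 883 = 2.932

2.932


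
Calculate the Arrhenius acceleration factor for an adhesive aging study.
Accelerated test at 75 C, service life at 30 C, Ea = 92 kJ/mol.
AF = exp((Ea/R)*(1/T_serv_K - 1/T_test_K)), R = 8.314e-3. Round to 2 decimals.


T_test = 348.15 K, T_serv = 303.15 K
Ea/R = 92 / 0.008314 = 11065.67
AF = exp(11065.67 * (1/303.15 - 1/348.15))
= 111.95

111.95


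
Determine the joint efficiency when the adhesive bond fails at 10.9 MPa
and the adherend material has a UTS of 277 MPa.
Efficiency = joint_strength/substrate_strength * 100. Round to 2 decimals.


Joint efficiency = 10.9 / 277 * 100
= 3.94%

3.94


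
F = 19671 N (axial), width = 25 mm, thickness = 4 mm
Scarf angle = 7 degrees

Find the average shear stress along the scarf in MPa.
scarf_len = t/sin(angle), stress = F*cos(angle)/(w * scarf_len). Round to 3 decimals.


scarf_len = 4/sin(7 deg) = 32.8220
cos(7 deg) = 0.992546
stress = 19671*0.992546/(25*32.8220) = 23.794 MPa

23.794


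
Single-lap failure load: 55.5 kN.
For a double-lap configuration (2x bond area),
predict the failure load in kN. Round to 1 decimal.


Failure load = 55.5 * 2 = 111.0 kN

111.0


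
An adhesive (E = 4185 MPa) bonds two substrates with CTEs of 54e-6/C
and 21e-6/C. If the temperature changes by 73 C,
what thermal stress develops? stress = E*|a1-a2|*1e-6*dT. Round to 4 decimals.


Stress = 4185 * |54 - 21| * 1e-6 * 73
= 10.0817 MPa

10.0817


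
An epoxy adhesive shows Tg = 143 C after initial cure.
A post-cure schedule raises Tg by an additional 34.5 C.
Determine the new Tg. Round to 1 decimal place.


New Tg = 143 + 34.5
= 177.5 C

177.5


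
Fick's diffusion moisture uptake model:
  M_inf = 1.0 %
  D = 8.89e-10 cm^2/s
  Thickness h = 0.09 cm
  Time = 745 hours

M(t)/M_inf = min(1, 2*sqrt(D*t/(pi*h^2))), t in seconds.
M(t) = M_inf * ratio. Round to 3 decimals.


t_sec = 745 * 3600 = 2682000
ratio = 2*sqrt(8.89e-10*2682000/(pi*0.09^2))
= min(1, 0.612199)
= 0.612199
M(t) = 1.0 * 0.612199 = 0.612 %

0.612


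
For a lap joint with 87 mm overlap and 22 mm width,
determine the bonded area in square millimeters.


Area = 87 * 22 = 1914 mm^2

1914


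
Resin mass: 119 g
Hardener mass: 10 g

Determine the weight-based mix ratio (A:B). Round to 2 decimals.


Ratio = 119 / 10 = 11.90

11.90


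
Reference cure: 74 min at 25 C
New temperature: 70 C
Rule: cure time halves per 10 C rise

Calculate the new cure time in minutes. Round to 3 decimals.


factor = 2^((70-25)/10) = 22.6274
t_new = 74 / 22.6274 = 3.270 min

3.270


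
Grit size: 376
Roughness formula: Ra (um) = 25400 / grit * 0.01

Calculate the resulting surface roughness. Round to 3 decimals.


Ra = 25400 / 376 * 0.01
= 0.676 um

0.676


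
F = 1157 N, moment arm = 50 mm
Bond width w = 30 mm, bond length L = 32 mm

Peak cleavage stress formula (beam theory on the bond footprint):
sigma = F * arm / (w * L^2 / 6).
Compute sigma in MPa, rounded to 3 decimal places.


sigma = (1157 * 50) / (30 * 1024 / 6)
= 57850 * 6 / 30720
= 347100 / 30720
= 11.299 MPa

11.299


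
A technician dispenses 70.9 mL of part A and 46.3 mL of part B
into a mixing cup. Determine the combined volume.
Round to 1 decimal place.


Combined volume = 70.9 + 46.3
= 117.2 mL

117.2


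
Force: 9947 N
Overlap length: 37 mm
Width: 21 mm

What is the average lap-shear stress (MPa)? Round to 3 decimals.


Average shear stress = F / (overlap * width)
= 9947 / (37 * 21)
= 12.802 MPa

12.802


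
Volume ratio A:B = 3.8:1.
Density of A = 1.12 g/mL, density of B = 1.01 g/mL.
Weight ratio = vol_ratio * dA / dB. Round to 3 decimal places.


Wt ratio = 3.8 * 1.12 / 1.01
= 4.214

4.214


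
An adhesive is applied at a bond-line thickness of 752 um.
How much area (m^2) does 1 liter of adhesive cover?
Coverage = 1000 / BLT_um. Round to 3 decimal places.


Coverage = 1000 / 752 = 1.330 m^2

1.330


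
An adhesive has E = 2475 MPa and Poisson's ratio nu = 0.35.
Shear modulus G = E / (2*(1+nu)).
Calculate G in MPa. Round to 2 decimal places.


G = 2475 / (2*(1+0.35))
= 2475 / 2.70
= 916.67 MPa

916.67


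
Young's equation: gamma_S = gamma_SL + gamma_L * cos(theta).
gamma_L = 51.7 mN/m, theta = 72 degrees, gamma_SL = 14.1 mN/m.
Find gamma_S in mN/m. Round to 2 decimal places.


cos(72 deg) = 0.309017
gamma_S = 14.1 + 51.7 * 0.309017
= 30.08 mN/m

30.08


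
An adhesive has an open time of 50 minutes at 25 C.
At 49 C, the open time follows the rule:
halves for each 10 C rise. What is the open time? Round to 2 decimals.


Factor = 2^((49-25)/10) = 5.2780
Open time = 50 / 5.2780 = 9.47 min

9.47


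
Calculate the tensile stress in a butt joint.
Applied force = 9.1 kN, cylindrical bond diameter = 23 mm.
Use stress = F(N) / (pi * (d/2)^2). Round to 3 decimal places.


A = pi * 11.5^2 = 415.4756 mm^2
sigma = 9100.0 / 415.4756 = 21.903 MPa

21.903


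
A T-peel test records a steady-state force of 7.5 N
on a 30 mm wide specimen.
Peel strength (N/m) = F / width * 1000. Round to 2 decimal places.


Peel strength = 7.5 / 30 * 1000
= 250.00 N/m

250.00


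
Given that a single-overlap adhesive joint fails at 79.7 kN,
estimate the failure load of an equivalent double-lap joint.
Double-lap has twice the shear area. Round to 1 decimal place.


Double-lap factor = 2
Expected load = 79.7 * 2 = 159.4 kN

159.4


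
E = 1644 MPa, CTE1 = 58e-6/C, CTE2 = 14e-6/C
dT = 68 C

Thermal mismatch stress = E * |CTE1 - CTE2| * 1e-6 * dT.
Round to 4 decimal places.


= 1644 * 44e-6 * 68
= 4.9188 MPa

4.9188


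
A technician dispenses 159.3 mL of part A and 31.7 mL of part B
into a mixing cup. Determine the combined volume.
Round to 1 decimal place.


Combined volume = 159.3 + 31.7
= 191.0 mL

191.0


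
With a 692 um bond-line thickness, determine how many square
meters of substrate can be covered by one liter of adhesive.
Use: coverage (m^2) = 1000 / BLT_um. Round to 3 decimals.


Coverage = 1000 / 692 = 1.445 m^2

1.445


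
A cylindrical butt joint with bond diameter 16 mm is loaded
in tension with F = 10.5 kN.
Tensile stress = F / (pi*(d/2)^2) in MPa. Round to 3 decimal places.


Area = pi * (16/2)^2 = 201.0619 mm^2
Stress = 10.5*1000 / 201.0619
= 52.223 MPa

52.223


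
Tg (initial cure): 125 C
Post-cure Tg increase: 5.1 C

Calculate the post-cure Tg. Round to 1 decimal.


Post-cure Tg = 125 + 5.1 = 130.1 C

130.1


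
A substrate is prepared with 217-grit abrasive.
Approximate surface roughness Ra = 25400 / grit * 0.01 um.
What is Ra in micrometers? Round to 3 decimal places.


Ra = 25400 / 217 * 0.01 = 1.171 um

1.171


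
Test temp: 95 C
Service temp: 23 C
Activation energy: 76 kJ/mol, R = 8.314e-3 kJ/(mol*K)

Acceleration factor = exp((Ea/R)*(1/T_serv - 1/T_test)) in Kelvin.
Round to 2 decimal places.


AF = exp((76/0.008314)*(1/296.15 - 1/368.15))
= 418.51

418.51


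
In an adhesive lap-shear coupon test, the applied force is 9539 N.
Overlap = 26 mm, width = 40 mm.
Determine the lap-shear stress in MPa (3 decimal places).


stress = F / (overlap * width)
= 9539 / (26 * 40)
= 9.172 MPa

9.172


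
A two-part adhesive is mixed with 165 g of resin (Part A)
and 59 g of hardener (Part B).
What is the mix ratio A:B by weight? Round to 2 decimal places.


Mix ratio = mass_A / mass_B
= 165 / 59
= 2.80

2.80


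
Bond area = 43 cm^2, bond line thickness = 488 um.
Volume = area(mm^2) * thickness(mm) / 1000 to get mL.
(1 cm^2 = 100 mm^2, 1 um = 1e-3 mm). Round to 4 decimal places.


area_mm2 = 43 * 100 = 4300
blt_mm = 488 * 1e-3 = 0.488
vol_mm3 = 4300 * 0.488 = 2098.4
vol_mL = 2098.4 / 1000 = 2.0984 mL

2.0984


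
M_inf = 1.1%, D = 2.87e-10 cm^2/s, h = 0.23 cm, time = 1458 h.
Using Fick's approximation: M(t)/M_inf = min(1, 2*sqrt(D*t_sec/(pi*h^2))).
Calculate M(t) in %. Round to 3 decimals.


t = 5248800 s
ratio = min(1, 2*sqrt(2.87e-10*5248800/(pi*0.0529)))
= 0.190414
M(t) = 1.1 * 0.190414 = 0.209%

0.209


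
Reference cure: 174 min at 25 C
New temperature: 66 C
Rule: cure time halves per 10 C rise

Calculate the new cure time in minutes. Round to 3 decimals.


factor = 2^((66-25)/10) = 17.1484
t_new = 174 / 17.1484 = 10.147 min

10.147


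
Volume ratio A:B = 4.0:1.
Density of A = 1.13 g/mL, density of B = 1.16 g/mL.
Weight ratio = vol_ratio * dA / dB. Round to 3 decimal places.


Wt ratio = 4.0 * 1.13 / 1.16
= 3.897

3.897


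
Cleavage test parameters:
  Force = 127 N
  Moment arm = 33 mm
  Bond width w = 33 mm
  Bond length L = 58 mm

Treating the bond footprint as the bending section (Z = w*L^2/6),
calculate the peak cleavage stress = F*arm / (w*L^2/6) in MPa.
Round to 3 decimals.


M = 127 * 33 = 4191 N*mm
Z = 33 * 58^2 / 6 = 111012 / 6 mm^3
sigma = M / Z = 6 * 4191 / 111012 = 25146 / 111012
= 0.227 MPa

0.227


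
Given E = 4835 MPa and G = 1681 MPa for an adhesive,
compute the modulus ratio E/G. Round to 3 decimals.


E/G ratio = 4835 / 1681 = 2.876

2.876


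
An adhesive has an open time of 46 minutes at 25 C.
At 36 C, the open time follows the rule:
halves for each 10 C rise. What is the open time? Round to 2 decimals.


Factor = 2^((36-25)/10) = 2.1435
Open time = 46 / 2.1435 = 21.46 min

21.46


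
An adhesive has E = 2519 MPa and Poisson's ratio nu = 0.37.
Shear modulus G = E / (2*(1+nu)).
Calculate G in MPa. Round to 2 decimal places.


G = 2519 / (2*(1+0.37))
= 2519 / 2.74
= 919.34 MPa

919.34


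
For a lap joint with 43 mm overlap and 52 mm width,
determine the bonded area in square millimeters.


Area = 43 * 52 = 2236 mm^2

2236


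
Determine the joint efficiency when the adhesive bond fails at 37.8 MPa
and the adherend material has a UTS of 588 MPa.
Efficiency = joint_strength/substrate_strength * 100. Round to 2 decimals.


Joint efficiency = 37.8 / 588 * 100
= 6.43%

6.43


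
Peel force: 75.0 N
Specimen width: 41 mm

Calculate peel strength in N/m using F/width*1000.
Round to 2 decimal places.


Peel strength = 75.0 / 41 * 1000 = 1829.27 N/m

1829.27


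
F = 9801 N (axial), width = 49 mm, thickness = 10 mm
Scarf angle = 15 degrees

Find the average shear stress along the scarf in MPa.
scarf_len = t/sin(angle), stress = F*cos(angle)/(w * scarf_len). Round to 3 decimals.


scarf_len = 10/sin(15 deg) = 38.6370
cos(15 deg) = 0.965926
stress = 9801*0.965926/(49*38.6370) = 5.001 MPa

5.001


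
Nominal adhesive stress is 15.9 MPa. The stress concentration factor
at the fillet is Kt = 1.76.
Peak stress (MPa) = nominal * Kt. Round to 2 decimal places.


Peak = 15.9 * 1.76 = 27.98 MPa

27.98


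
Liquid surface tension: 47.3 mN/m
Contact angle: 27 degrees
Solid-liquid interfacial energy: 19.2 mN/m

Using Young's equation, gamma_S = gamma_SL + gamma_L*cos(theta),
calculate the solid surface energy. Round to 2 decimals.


gamma_S = 19.2 + 47.3 * cos(27)
= 61.34 mN/m

61.34


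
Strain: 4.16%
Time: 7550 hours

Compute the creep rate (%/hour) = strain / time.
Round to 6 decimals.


Creep rate = 4.16 / 7550
= 0.000551 %/h

0.000551


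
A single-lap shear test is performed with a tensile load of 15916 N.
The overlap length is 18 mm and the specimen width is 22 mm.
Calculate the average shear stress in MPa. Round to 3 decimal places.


Shear stress = F / (overlap * width)
= 15916 / (18 * 22)
= 15916 / 396
= 40.192 MPa

40.192


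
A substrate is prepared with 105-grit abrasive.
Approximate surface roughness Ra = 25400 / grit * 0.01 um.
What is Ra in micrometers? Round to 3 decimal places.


Ra = 25400 / 105 * 0.01 = 2.419 um

2.419


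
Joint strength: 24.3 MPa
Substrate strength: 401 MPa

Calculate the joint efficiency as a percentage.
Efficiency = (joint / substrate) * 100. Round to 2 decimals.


Efficiency = (24.3 / 401) * 100 = 6.06%

6.06


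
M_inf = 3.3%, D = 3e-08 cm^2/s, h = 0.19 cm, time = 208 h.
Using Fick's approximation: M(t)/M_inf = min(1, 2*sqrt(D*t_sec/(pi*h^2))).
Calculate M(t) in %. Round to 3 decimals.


t = 748800 s
ratio = min(1, 2*sqrt(3e-08*748800/(pi*0.0361)))
= 0.890113
M(t) = 3.3 * 0.890113 = 2.937%

2.937


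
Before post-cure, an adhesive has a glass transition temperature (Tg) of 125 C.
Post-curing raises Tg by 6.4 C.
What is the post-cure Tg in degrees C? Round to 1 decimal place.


Tg_post = Tg_base + delta_Tg
= 125 + 6.4
= 131.4 C

131.4


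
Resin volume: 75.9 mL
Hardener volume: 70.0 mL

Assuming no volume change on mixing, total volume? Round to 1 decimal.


V_total = 75.9 + 70.0 = 145.9 mL

145.9


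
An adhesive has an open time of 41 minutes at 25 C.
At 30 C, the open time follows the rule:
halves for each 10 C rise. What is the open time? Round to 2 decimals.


Factor = 2^((30-25)/10) = 1.4142
Open time = 41 / 1.4142 = 28.99 min

28.99


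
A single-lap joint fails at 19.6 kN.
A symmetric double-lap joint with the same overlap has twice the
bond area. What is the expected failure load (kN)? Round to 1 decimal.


Double-lap load = 2 * 19.6 = 39.2 kN

39.2


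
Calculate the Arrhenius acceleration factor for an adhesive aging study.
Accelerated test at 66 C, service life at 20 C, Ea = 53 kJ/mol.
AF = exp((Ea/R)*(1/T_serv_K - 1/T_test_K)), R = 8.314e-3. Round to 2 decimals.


T_test = 339.15 K, T_serv = 293.15 K
Ea/R = 53 / 0.008314 = 6374.79
AF = exp(6374.79 * (1/293.15 - 1/339.15))
= 19.10

19.10


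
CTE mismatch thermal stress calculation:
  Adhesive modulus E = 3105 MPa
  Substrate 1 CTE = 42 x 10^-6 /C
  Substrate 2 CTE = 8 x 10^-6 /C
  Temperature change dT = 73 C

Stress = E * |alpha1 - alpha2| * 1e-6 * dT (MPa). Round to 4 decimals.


delta_alpha = |42 - 8| = 34 x 10^-6/C
Stress = 3105 * 34e-6 * 73
= 7.7066 MPa

7.7066


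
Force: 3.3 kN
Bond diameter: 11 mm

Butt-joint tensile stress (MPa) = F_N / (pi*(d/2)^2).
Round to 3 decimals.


F_N = 3.3 * 1000 = 3300.0 N
A = pi*(5.5)^2 = 95.0332 mm^2
stress = 3300.0 / 95.0332 = 34.725 MPa

34.725


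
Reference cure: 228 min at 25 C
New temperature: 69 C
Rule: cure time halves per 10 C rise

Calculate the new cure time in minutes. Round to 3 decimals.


factor = 2^((69-25)/10) = 21.1121
t_new = 228 / 21.1121 = 10.799 min

10.799


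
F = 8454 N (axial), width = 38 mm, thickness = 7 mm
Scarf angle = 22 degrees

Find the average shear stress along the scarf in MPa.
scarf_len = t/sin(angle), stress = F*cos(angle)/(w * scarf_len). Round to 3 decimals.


scarf_len = 7/sin(22 deg) = 18.6863
cos(22 deg) = 0.927184
stress = 8454*0.927184/(38*18.6863) = 11.039 MPa

11.039


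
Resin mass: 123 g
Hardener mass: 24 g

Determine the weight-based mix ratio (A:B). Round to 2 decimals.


Ratio = 123 / 24 = 5.13

5.13


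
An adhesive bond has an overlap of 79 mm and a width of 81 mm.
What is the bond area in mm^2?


Bond area = overlap * width
= 79 * 81
= 6399 mm^2

6399


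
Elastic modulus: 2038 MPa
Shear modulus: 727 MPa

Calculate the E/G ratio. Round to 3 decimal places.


E / G = 2038 / 727 = 2.803

2.803


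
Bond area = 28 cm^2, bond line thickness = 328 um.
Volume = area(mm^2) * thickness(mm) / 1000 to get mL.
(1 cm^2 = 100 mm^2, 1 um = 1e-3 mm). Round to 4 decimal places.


area_mm2 = 28 * 100 = 2800
blt_mm = 328 * 1e-3 = 0.328
vol_mm3 = 2800 * 0.328 = 918.4
vol_mL = 918.4 / 1000 = 0.9184 mL

0.9184


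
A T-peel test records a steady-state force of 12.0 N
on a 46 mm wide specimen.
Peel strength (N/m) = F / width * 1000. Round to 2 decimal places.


Peel strength = 12.0 / 46 * 1000
= 260.87 N/m

260.87


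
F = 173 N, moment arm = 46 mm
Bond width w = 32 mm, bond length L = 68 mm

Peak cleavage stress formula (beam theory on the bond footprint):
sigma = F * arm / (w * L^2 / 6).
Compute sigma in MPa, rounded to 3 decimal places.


sigma = (173 * 46) / (32 * 4624 / 6)
= 7958 * 6 / 147968
= 47748 / 147968
= 0.323 MPa

0.323


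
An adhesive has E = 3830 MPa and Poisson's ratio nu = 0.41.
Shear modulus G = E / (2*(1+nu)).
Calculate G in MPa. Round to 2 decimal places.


G = 3830 / (2*(1+0.41))
= 3830 / 2.82
= 1358.16 MPa

1358.16


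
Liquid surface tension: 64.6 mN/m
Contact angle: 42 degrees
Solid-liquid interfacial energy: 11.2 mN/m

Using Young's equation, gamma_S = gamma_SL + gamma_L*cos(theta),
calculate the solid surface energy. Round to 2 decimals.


gamma_S = 11.2 + 64.6 * cos(42)
= 59.21 mN/m

59.21


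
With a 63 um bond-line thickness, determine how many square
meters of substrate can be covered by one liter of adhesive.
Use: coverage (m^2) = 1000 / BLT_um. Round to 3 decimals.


Coverage = 1000 / 63 = 15.873 m^2

15.873


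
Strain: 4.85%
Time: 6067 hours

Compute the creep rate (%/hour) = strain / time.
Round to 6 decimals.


Creep rate = 4.85 / 6067
= 0.000799 %/h

0.000799


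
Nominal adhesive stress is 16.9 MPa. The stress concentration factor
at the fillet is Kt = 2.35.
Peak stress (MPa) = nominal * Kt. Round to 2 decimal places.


Peak = 16.9 * 2.35 = 39.72 MPa

39.72


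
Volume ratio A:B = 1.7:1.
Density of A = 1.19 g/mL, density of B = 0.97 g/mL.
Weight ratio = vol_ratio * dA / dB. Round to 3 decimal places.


Wt ratio = 1.7 * 1.19 / 0.97
= 2.086

2.086


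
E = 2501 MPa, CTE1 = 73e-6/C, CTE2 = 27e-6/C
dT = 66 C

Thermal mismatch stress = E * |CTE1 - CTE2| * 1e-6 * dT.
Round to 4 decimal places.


= 2501 * 46e-6 * 66
= 7.5930 MPa

7.5930


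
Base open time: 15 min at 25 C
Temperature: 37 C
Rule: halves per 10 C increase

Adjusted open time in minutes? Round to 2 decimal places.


Acceleration = 2^((37-25)/10) = 2.2974
Open time = 15 / 2.2974 = 6.53 min

6.53


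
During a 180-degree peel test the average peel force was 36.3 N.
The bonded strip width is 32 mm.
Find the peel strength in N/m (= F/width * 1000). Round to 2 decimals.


Peel strength = F/width * 1000
= 36.3 / 32 * 1000
= 1134.38 N/m

1134.38


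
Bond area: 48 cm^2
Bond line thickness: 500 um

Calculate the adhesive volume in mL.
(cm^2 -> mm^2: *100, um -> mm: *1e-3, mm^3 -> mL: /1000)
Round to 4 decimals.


V = 48*100 * 500*1e-3 / 1000
= 2.4000 mL

2.4000


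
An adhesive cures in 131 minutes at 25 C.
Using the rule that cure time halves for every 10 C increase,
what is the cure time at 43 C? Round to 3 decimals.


Factor = 2^((43 - 25) / 10) = 3.4822
Cure time = 131 / 3.4822
= 37.620 minutes

37.620


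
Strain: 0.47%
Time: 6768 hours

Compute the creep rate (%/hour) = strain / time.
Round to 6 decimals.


Creep rate = 0.47 / 6768
= 0.000069 %/h

0.000069


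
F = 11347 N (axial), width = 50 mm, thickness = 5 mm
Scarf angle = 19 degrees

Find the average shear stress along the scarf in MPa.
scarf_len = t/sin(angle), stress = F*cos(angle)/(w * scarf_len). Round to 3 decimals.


scarf_len = 5/sin(19 deg) = 15.3578
cos(19 deg) = 0.945519
stress = 11347*0.945519/(50*15.3578) = 13.972 MPa

13.972


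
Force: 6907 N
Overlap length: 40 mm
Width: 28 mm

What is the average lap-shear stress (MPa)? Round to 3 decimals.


Average shear stress = F / (overlap * width)
= 6907 / (40 * 28)
= 6.167 MPa

6.167


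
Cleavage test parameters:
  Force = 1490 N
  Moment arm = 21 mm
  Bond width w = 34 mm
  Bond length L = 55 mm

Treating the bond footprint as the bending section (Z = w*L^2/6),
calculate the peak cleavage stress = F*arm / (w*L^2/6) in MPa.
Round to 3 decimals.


M = 1490 * 21 = 31290 N*mm
Z = 34 * 55^2 / 6 = 102850 / 6 mm^3
sigma = M / Z = 6 * 31290 / 102850 = 187740 / 102850
= 1.825 MPa

1.825


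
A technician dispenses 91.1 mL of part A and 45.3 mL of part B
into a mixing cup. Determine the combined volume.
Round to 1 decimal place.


Combined volume = 91.1 + 45.3
= 136.4 mL

136.4


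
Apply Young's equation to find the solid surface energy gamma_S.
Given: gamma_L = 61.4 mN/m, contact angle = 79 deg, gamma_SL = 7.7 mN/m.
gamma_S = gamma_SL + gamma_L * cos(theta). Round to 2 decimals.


theta_rad = 79 * pi/180 = 1.378810
gamma_S = 7.7 + 61.4 * cos(1.378810)
= 19.42 mN/m

19.42


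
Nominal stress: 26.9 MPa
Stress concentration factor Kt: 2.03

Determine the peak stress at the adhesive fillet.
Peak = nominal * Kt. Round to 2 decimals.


Peak stress = 26.9 * 2.03
= 54.61 MPa

54.61
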